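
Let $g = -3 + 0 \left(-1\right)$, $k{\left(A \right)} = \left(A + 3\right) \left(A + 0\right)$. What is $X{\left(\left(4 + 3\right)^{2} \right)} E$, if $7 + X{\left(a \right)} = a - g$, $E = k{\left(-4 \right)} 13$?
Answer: $2340$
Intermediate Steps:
$k{\left(A \right)} = A \left(3 + A\right)$ ($k{\left(A \right)} = \left(3 + A\right) A = A \left(3 + A\right)$)
$g = -3$ ($g = -3 + 0 = -3$)
$E = 52$ ($E = - 4 \left(3 - 4\right) 13 = \left(-4\right) \left(-1\right) 13 = 4 \cdot 13 = 52$)
$X{\left(a \right)} = -4 + a$ ($X{\left(a \right)} = -7 + \left(a - -3\right) = -7 + \left(a + 3\right) = -7 + \left(3 + a\right) = -4 + a$)
$X{\left(\left(4 + 3\right)^{2} \right)} E = \left(-4 + \left(4 + 3\right)^{2}\right) 52 = \left(-4 + 7^{2}\right) 52 = \left(-4 + 49\right) 52 = 45 \cdot 52 = 2340$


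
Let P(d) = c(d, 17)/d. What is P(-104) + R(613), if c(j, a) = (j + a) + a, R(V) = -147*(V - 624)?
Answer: 84119/52 ≈ 1617.7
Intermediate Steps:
R(V) = 91728 - 147*V (R(V) = -147*(-624 + V) = 91728 - 147*V)
c(j, a) = j + 2*a (c(j, a) = (a + j) + a = j + 2*a)
P(d) = (34 + d)/d (P(d) = (d + 2*17)/d = (d + 34)/d = (34 + d)/d)
P(-104) + R(613) = (34 - 104)/(-104) + (91728 - 147*613) = -1/104*(-70) + (91728 - 90111) = 35/52 + 1617 = 84119/52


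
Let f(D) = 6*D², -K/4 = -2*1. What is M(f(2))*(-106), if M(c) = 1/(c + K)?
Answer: -53/16 ≈ -3.3125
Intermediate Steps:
K = 8 (K = -(-8) = -4*(-2) = 8)
M(c) = 1/(8 + c) (M(c) = 1/(c + 8) = 1/(8 + c))
M(f(2))*(-106) = -106/(8 + 6*2²) = -106/(8 + 6*4) = -106/(8 + 24) = -106/32 = (1/32)*(-106) = -53/16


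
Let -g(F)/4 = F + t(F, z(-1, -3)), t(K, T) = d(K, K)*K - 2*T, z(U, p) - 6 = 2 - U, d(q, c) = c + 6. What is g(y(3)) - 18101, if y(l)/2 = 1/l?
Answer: -162445/9 ≈ -18049.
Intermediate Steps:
y(l) = 2/l (y(l) = 2*(1/l) = 2/l)
d(q, c) = 6 + c
z(U, p) = 8 - U (z(U, p) = 6 + (2 - U) = 8 - U)
t(K, T) = -2*T + K*(6 + K) (t(K, T) = (6 + K)*K - 2*T = K*(6 + K) - 2*T = -2*T + K*(6 + K))
g(F) = 72 - 4*F - 4*F*(6 + F) (g(F) = -4*(F + (-2*(8 - 1*(-1)) + F*(6 + F))) = -4*(F + (-2*(8 + 1) + F*(6 + F))) = -4*(F + (-2*9 + F*(6 + F))) = -4*(F + (-18 + F*(6 + F))) = -4*(-18 + F + F*(6 + F)) = 72 - 4*F - 4*F*(6 + F))
g(y(3)) - 18101 = (72 - 8/3 - 4*2/3*(6 + 2/3)) - 18101 = (72 - 8/3 - 4*2*(⅓)*(6 + 2*(⅓))) - 18101 = (72 - 4*⅔ - 4*⅔*(6 + ⅔)) - 18101 = (72 - 8/3 - 4*⅔*20/3) - 18101 = (72 - 8/3 - 160/9) - 18101 = 464/9 - 18101 = -162445/9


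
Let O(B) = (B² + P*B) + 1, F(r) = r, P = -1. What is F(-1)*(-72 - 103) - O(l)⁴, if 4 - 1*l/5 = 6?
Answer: -151806866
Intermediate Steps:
l = -10 (l = 20 - 5*6 = 20 - 30 = -10)
O(B) = 1 + B² - B (O(B) = (B² - B) + 1 = 1 + B² - B)
F(-1)*(-72 - 103) - O(l)⁴ = -(-72 - 103) - (1 + (-10)² - 1*(-10))⁴ = -1*(-175) - (1 + 100 + 10)⁴ = 175 - 1*111⁴ = 175 - 1*151807041 = 175 - 151807041 = -151806866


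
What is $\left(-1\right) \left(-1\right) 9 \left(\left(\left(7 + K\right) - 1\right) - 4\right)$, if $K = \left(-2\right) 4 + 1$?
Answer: $-45$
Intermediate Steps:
$K = -7$ ($K = -8 + 1 = -7$)
$\left(-1\right) \left(-1\right) 9 \left(\left(\left(7 + K\right) - 1\right) - 4\right) = \left(-1\right) \left(-1\right) 9 \left(\left(\left(7 - 7\right) - 1\right) - 4\right) = 1 \cdot 9 \left(\left(0 - 1\right) - 4\right) = 9 \left(-1 - 4\right) = 9 \left(-5\right) = -45$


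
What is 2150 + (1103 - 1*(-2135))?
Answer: 5388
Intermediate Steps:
2150 + (1103 - 1*(-2135)) = 2150 + (1103 + 2135) = 2150 + 3238 = 5388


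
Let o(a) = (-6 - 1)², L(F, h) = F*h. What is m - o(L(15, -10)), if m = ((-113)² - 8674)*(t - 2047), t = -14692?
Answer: -68546254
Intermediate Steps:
m = -68546205 (m = ((-113)² - 8674)*(-14692 - 2047) = (12769 - 8674)*(-16739) = 4095*(-16739) = -68546205)
o(a) = 49 (o(a) = (-7)² = 49)
m - o(L(15, -10)) = -68546205 - 1*49 = -68546205 - 49 = -68546254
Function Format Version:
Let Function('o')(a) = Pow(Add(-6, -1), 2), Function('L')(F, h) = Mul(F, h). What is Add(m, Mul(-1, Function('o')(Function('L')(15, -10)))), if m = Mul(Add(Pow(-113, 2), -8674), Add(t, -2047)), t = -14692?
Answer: -68546254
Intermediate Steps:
m = -68546205 (m = Mul(Add(Pow(-113, 2), -8674), Add(-14692, -2047)) = Mul(Add(12769, -8674), -16739) = Mul(4095, -16739) = -68546205)
Function('o')(a) = 49 (Function('o')(a) = Pow(-7, 2) = 49)
Add(m, Mul(-1, Function('o')(Function('L')(15, -10)))) = Add(-68546205, Mul(-1, 49)) = Add(-68546205, -49) = -68546254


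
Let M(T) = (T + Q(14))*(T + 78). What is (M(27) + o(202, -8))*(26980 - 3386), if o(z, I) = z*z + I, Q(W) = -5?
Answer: 1017042964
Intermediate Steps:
o(z, I) = I + z² (o(z, I) = z² + I = I + z²)
M(T) = (-5 + T)*(78 + T) (M(T) = (T - 5)*(T + 78) = (-5 + T)*(78 + T))
(M(27) + o(202, -8))*(26980 - 3386) = ((-390 + 27² + 73*27) + (-8 + 202²))*(26980 - 3386) = ((-390 + 729 + 1971) + (-8 + 40804))*23594 = (2310 + 40796)*23594 = 43106*23594 = 1017042964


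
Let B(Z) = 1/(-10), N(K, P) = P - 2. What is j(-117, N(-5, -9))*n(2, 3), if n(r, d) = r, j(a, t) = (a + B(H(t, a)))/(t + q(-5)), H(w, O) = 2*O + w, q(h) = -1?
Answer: 1171/60 ≈ 19.517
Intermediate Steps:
N(K, P) = -2 + P
H(w, O) = w + 2*O
B(Z) = -1/10
j(a, t) = (-1/10 + a)/(-1 + t) (j(a, t) = (a - 1/10)/(t - 1) = (-1/10 + a)/(-1 + t))
j(-117, N(-5, -9))*n(2, 3) = ((-1/10 - 117)/(-1 + (-2 - 9)))*2 = (-1171/10/(-1 - 11))*2 = (-1171/10/(-12))*2 = -1/12*(-1171/10)*2 = (1171/120)*2 = 1171/60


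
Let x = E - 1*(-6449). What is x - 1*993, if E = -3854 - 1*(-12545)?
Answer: 14147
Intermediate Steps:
E = 8691 (E = -3854 + 12545 = 8691)
x = 15140 (x = 8691 - 1*(-6449) = 8691 + 6449 = 15140)
x - 1*993 = 15140 - 1*993 = 15140 - 993 = 14147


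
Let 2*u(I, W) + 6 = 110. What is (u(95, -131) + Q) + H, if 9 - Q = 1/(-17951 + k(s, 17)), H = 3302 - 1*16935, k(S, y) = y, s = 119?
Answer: -243400247/17934 ≈ -13572.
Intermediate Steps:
u(I, W) = 52 (u(I, W) = -3 + (1/2)*110 = -3 + 55 = 52)
H = -13633 (H = 3302 - 16935 = -13633)
Q = 161407/17934 (Q = 9 - 1/(-17951 + 17) = 9 - 1/(-17934) = 9 - 1*(-1/17934) = 9 + 1/17934 = 161407/17934 ≈ 9.0001)
(u(95, -131) + Q) + H = (52 + 161407/17934) - 13633 = 1093975/17934 - 13633 = -243400247/17934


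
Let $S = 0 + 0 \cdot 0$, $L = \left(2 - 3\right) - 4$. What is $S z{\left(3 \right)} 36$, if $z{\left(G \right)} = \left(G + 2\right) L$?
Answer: $0$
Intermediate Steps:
$L = -5$ ($L = -1 - 4 = -5$)
$z{\left(G \right)} = -10 - 5 G$ ($z{\left(G \right)} = \left(G + 2\right) \left(-5\right) = \left(2 + G\right) \left(-5\right) = -10 - 5 G$)
$S = 0$ ($S = 0 + 0 = 0$)
$S z{\left(3 \right)} 36 = 0 \left(-10 - 15\right) 36 = 0 \left(-25\right) 36 = 0 \cdot 36 = 0$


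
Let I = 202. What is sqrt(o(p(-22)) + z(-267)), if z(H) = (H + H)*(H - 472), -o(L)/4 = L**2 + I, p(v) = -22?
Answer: sqrt(391882) ≈ 626.00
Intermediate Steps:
o(L) = -808 - 4*L**2 (o(L) = -4*(L**2 + 202) = -4*(202 + L**2) = -808 - 4*L**2)
z(H) = 2*H*(-472 + H) (z(H) = (2*H)*(-472 + H) = 2*H*(-472 + H))
sqrt(o(p(-22)) + z(-267)) = sqrt((-808 - 4*(-22)**2) + 2*(-267)*(-472 - 267)) = sqrt((-808 - 4*484) + 2*(-267)*(-739)) = sqrt((-808 - 1936) + 394626) = sqrt(-2744 + 394626) = sqrt(391882)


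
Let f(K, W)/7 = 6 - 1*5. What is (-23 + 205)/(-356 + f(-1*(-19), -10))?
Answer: -182/349 ≈ -0.52149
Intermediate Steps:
f(K, W) = 7 (f(K, W) = 7*(6 - 1*5) = 7*(6 - 5) = 7*1 = 7)
(-23 + 205)/(-356 + f(-1*(-19), -10)) = (-23 + 205)/(-356 + 7) = 182/(-349) = 182*(-1/349) = -182/349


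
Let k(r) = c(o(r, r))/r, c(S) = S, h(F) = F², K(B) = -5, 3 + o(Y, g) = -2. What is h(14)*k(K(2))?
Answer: 196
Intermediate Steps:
o(Y, g) = -5 (o(Y, g) = -3 - 2 = -5)
k(r) = -5/r
h(14)*k(K(2)) = 14²*(-5/(-5)) = 196*(-5*(-⅕)) = 196*1 = 196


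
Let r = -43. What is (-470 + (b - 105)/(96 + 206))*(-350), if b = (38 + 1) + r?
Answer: 24858575/151 ≈ 1.6463e+5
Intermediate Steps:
b = -4 (b = (38 + 1) - 43 = 39 - 43 = -4)
(-470 + (b - 105)/(96 + 206))*(-350) = (-470 + (-4 - 105)/(96 + 206))*(-350) = (-470 - 109/302)*(-350) = -142049/302*(-350) = 24858575/151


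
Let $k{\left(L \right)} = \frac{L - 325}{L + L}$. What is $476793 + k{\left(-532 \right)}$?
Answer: $\frac{507308609}{1064} \approx 4.7679 \cdot 10^{5}$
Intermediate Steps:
$k{\left(L \right)} = \frac{-325 + L}{2 L}$
$476793 + k{\left(-532 \right)} = 476793 + \frac{-325 - 532}{2 \left(-532\right)} = 476793 + \frac{1}{2} \left(- \frac{1}{532}\right) \left(-857\right) = 476793 + \frac{857}{1064} = \frac{507308609}{1064}$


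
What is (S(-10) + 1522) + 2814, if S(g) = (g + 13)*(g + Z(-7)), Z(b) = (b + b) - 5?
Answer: 4249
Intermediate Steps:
Z(b) = -5 + 2*b (Z(b) = 2*b - 5 = -5 + 2*b)
S(g) = (-19 + g)*(13 + g) (S(g) = (g + 13)*(g + (-5 + 2*(-7))) = (13 + g)*(g + (-5 - 14)) = (13 + g)*(g - 19) = (13 + g)*(-19 + g) = (-19 + g)*(13 + g))
(S(-10) + 1522) + 2814 = ((-247 + (-10)² - 6*(-10)) + 1522) + 2814 = ((-247 + 100 + 60) + 1522) + 2814 = (-87 + 1522) + 2814 = 1435 + 2814 = 4249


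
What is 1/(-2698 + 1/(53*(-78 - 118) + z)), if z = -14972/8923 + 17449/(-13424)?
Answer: -1244655754131/3358081344427790 ≈ -0.00037064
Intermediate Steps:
z = -356681555/119782352 (z = -14972*1/8923 + 17449*(-1/13424) = -14972/8923 - 17449/13424 = -356681555/119782352 ≈ -2.9777)
1/(-2698 + 1/(53*(-78 - 118) + z)) = 1/(-2698 + 1/(53*(-78 - 118) - 356681555/119782352)) = 1/(-2698 + 1/(53*(-196) - 356681555/119782352)) = 1/(-2698 + 1/(-10388 - 356681555/119782352)) = 1/(-2698 + 1/(-1244655754131/119782352)) = 1/(-2698 - 119782352/1244655754131) = 1/(-3358081344427790/1244655754131) = -1244655754131/3358081344427790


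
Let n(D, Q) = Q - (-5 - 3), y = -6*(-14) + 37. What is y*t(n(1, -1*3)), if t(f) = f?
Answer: 605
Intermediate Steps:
y = 121 (y = 84 + 37 = 121)
n(D, Q) = 8 + Q (n(D, Q) = Q - 1*(-8) = Q + 8 = 8 + Q)
y*t(n(1, -1*3)) = 121*(8 - 1*3) = 121*(8 - 3) = 121*5 = 605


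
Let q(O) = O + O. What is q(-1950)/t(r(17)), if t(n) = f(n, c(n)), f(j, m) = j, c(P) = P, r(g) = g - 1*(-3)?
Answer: -195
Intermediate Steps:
r(g) = 3 + g (r(g) = g + 3 = 3 + g)
t(n) = n
q(O) = 2*O
q(-1950)/t(r(17)) = (2*(-1950))/(3 + 17) = -3900/20 = -3900*1/20 = -195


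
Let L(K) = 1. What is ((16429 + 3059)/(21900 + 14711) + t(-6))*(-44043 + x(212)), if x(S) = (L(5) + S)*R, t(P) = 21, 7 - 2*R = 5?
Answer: -34552021770/36611 ≈ -9.4376e+5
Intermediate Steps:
R = 1 (R = 7/2 - ½*5 = 7/2 - 5/2 = 1)
x(S) = 1 + S (x(S) = (1 + S)*1 = 1 + S)
((16429 + 3059)/(21900 + 14711) + t(-6))*(-44043 + x(212)) = ((16429 + 3059)/(21900 + 14711) + 21)*(-44043 + (1 + 212)) = (19488/36611 + 21)*(-44043 + 213) = (19488*(1/36611) + 21)*(-43830) = (19488/36611 + 21)*(-43830) = (788319/36611)*(-43830) = -34552021770/36611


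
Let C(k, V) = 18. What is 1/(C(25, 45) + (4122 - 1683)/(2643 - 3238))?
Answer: 595/8271 ≈ 0.071938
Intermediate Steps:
1/(C(25, 45) + (4122 - 1683)/(2643 - 3238)) = 1/(18 + (4122 - 1683)/(2643 - 3238)) = 1/(18 + 2439/(-595)) = 1/(18 + 2439*(-1/595)) = 1/(18 - 2439/595) = 1/(8271/595) = 595/8271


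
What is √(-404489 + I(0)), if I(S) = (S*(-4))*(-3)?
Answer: I*√404489 ≈ 635.99*I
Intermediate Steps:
I(S) = 12*S (I(S) = -4*S*(-3) = 12*S)
√(-404489 + I(0)) = √(-404489 + 12*0) = √(-404489 + 0) = √(-404489) = I*√404489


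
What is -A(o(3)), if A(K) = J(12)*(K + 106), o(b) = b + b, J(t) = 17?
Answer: -1904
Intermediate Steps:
o(b) = 2*b
A(K) = 1802 + 17*K (A(K) = 17*(K + 106) = 17*(106 + K) = 1802 + 17*K)
-A(o(3)) = -(1802 + 17*(2*3)) = -(1802 + 17*6) = -(1802 + 102) = -1*1904 = -1904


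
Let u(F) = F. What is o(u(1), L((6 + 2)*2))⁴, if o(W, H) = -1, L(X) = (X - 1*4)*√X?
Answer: 1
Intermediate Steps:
L(X) = √X*(-4 + X) (L(X) = (X - 4)*√X = (-4 + X)*√X = √X*(-4 + X))
o(u(1), L((6 + 2)*2))⁴ = (-1)⁴ = 1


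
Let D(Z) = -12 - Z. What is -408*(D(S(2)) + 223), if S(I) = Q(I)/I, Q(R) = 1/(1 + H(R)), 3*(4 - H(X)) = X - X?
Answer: -430236/5 ≈ -86047.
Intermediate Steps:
H(X) = 4 (H(X) = 4 - (X - X)/3 = 4 - ⅓*0 = 4 + 0 = 4)
Q(R) = ⅕ (Q(R) = 1/(1 + 4) = 1/5 = ⅕)
S(I) = 1/(5*I)
-408*(D(S(2)) + 223) = -408*((-12 - 1/(5*2)) + 223) = -408*((-12 - 1*⅒) + 223) = -408*((-12 - ⅒) + 223) = -408*(-121/10 + 223) = -408*2109/10 = -430236/5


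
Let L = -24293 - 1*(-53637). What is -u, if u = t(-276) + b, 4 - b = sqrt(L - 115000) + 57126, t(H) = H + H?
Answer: 57674 + 2*I*sqrt(21414) ≈ 57674.0 + 292.67*I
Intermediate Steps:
t(H) = 2*H
L = 29344 (L = -24293 + 53637 = 29344)
b = -57122 - 2*I*sqrt(21414) (b = 4 - (sqrt(29344 - 115000) + 57126) = 4 - (sqrt(-85656) + 57126) = 4 - (2*I*sqrt(21414) + 57126) = 4 - (57126 + 2*I*sqrt(21414)) = 4 + (-57126 - 2*I*sqrt(21414)) = -57122 - 2*I*sqrt(21414) ≈ -57122.0 - 292.67*I)
u = -57674 - 2*I*sqrt(21414) (u = 2*(-276) + (-57122 - 2*I*sqrt(21414)) = -552 + (-57122 - 2*I*sqrt(21414)) = -57674 - 2*I*sqrt(21414) ≈ -57674.0 - 292.67*I)
-u = -(-57674 - 2*I*sqrt(21414)) = 57674 + 2*I*sqrt(21414)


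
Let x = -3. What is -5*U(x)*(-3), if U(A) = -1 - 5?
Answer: -90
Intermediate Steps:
U(A) = -6
-5*U(x)*(-3) = -5*(-6)*(-3) = 30*(-3) = -90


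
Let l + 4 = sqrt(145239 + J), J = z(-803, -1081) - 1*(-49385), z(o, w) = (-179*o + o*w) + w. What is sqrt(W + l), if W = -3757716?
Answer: sqrt(-3757720 + sqrt(1205323)) ≈ 1938.2*I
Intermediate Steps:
z(o, w) = w - 179*o + o*w
J = 1060084 (J = (-1081 - 179*(-803) - 803*(-1081)) - 1*(-49385) = (-1081 + 143737 + 868043) + 49385 = 1010699 + 49385 = 1060084)
l = -4 + sqrt(1205323) (l = -4 + sqrt(145239 + 1060084) = -4 + sqrt(1205323) ≈ 1093.9)
sqrt(W + l) = sqrt(-3757716 + (-4 + sqrt(1205323))) = sqrt(-3757720 + sqrt(1205323))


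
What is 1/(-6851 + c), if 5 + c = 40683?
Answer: 1/33827 ≈ 2.9562e-5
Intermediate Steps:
c = 40678 (c = -5 + 40683 = 40678)
1/(-6851 + c) = 1/(-6851 + 40678) = 1/33827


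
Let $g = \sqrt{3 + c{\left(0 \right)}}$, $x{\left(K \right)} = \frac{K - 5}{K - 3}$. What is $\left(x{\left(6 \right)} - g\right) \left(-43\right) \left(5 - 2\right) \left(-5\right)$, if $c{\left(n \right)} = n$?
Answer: $215 - 645 \sqrt{3} \approx -902.17$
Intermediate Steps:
$x{\left(K \right)} = \frac{-5 + K}{-3 + K}$
$g = \sqrt{3}$ ($g = \sqrt{3 + 0} = \sqrt{3} \approx 1.732$)
$\left(x{\left(6 \right)} - g\right) \left(-43\right) \left(5 - 2\right) \left(-5\right) = \left(\frac{-5 + 6}{-3 + 6} - \sqrt{3}\right) \left(-43\right) \left(5 - 2\right) \left(-5\right) = \left(\frac{1}{3} \cdot 1 - \sqrt{3}\right) \left(-43\right) 3 \left(-5\right) = \left(\frac{1}{3} \cdot 1 - \sqrt{3}\right) \left(-43\right) \left(-15\right) = \left(\frac{1}{3} - \sqrt{3}\right) \left(-43\right) \left(-15\right) = \left(- \frac{43}{3} + 43 \sqrt{3}\right) \left(-15\right) = 215 - 645 \sqrt{3}$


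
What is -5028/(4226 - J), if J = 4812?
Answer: 2514/293 ≈ 8.5802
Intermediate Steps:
-5028/(4226 - J) = -5028/(4226 - 1*4812) = -5028/(4226 - 4812) = -5028/(-586) = -5028*(-1/586) = 2514/293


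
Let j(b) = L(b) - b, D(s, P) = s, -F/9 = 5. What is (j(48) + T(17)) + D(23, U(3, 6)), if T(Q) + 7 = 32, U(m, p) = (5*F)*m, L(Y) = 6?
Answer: 6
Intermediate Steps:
F = -45 (F = -9*5 = -45)
U(m, p) = -225*m (U(m, p) = (5*(-45))*m = -225*m)
T(Q) = 25 (T(Q) = -7 + 32 = 25)
j(b) = 6 - b
(j(48) + T(17)) + D(23, U(3, 6)) = ((6 - 1*48) + 25) + 23 = ((6 - 48) + 25) + 23 = (-42 + 25) + 23 = -17 + 23 = 6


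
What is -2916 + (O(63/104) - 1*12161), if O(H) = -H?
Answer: -1568071/104 ≈ -15078.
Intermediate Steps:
-2916 + (O(63/104) - 1*12161) = -2916 + (-63/104 - 1*12161) = -2916 + (-63/104 - 12161) = -2916 - 1264807/104 = -1568071/104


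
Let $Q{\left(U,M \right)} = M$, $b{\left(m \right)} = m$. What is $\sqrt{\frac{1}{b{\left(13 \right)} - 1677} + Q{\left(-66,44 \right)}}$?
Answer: $\frac{3 \sqrt{211510}}{208} \approx 6.6332$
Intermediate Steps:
$\sqrt{\frac{1}{b{\left(13 \right)} - 1677} + Q{\left(-66,44 \right)}} = \sqrt{\frac{1}{13 - 1677} + 44} = \sqrt{\frac{1}{-1664} + 44} = \sqrt{- \frac{1}{1664} + 44} = \sqrt{\frac{73215}{1664}} = \frac{3 \sqrt{211510}}{208}$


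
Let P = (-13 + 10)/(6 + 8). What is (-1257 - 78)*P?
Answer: 4005/14 ≈ 286.07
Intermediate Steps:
P = -3/14 ≈ -0.21429
(-1257 - 78)*P = (-1257 - 78)*(-3/14) = -1335*(-3/14) = 4005/14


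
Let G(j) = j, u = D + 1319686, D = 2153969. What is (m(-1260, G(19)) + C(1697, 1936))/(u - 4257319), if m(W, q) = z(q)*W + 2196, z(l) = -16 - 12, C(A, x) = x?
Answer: -9853/195916 ≈ -0.050292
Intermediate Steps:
z(l) = -28
u = 3473655 (u = 2153969 + 1319686 = 3473655)
m(W, q) = 2196 - 28*W (m(W, q) = -28*W + 2196 = 2196 - 28*W)
(m(-1260, G(19)) + C(1697, 1936))/(u - 4257319) = ((2196 - 28*(-1260)) + 1936)/(3473655 - 4257319) = ((2196 + 35280) + 1936)/(-783664) = (37476 + 1936)*(-1/783664) = 39412*(-1/783664) = -9853/195916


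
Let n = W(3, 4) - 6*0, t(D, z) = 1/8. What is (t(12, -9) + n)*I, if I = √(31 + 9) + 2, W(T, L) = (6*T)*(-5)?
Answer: -719/4 - 719*√10/4 ≈ -748.17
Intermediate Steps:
t(D, z) = ⅛
W(T, L) = -30*T
n = -90 (n = -30*3 - 6*0 = -90 + 0 = -90)
I = 2 + 2*√10 (I = √40 + 2 = 2*√10 + 2 = 2 + 2*√10 ≈ 8.3246)
(t(12, -9) + n)*I = (⅛ - 90)*(2 + 2*√10) = -719*(2 + 2*√10)/8 = -719/4 - 719*√10/4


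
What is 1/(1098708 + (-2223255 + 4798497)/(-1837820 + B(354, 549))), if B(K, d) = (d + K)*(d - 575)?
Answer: 930649/1022510213871 ≈ 9.1016e-7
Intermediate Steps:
B(K, d) = (-575 + d)*(K + d) (B(K, d) = (K + d)*(-575 + d) = (-575 + d)*(K + d))
1/(1098708 + (-2223255 + 4798497)/(-1837820 + B(354, 549))) = 1/(1098708 + (-2223255 + 4798497)/(-1837820 + (549**2 - 575*354 - 575*549 + 354*549))) = 1/(1098708 + 2575242/(-1837820 + (301401 - 203550 - 315675 + 194346))) = 1/(1098708 + 2575242/(-1837820 - 23478)) = 1/(1098708 + 2575242/(-1861298)) = 1/(1098708 + 2575242*(-1/1861298)) = 1/(1098708 - 1287621/930649) = 1/(1022510213871/930649) = 930649/1022510213871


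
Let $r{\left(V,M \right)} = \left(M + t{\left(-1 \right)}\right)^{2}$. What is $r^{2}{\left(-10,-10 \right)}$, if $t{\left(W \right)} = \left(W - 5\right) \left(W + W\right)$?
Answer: $16$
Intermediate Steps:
$t{\left(W \right)} = 2 W \left(-5 + W\right)$ ($t{\left(W \right)} = \left(-5 + W\right) 2 W = 2 W \left(-5 + W\right)$)
$r{\left(V,M \right)} = \left(12 + M\right)^{2}$ ($r{\left(V,M \right)} = \left(M + 2 \left(-1\right) \left(-5 - 1\right)\right)^{2} = \left(M + 2 \left(-1\right) \left(-6\right)\right)^{2} = \left(M + 12\right)^{2} = \left(12 + M\right)^{2}$)
$r^{2}{\left(-10,-10 \right)} = \left(\left(12 - 10\right)^{2}\right)^{2} = \left(2^{2}\right)^{2} = 4^{2} = 16$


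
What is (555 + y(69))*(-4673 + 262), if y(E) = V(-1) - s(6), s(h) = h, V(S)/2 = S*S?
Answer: -2430461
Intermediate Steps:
V(S) = 2*S² (V(S) = 2*(S*S) = 2*S²)
y(E) = -4 (y(E) = 2*(-1)² - 1*6 = 2*1 - 6 = 2 - 6 = -4)
(555 + y(69))*(-4673 + 262) = (555 - 4)*(-4673 + 262) = 551*(-4411) = -2430461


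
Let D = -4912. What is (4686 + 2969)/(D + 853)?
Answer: -7655/4059 ≈ -1.8859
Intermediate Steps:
(4686 + 2969)/(D + 853) = (4686 + 2969)/(-4912 + 853) = 7655/(-4059) = 7655*(-1/4059) = -7655/4059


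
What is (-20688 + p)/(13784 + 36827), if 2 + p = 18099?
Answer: -2591/50611 ≈ -0.051194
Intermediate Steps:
p = 18097 (p = -2 + 18099 = 18097)
(-20688 + p)/(13784 + 36827) = (-20688 + 18097)/(13784 + 36827) = -2591/50611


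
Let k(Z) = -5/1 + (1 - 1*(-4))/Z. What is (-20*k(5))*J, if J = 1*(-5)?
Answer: -400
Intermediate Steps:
k(Z) = -5 + 5/Z (k(Z) = -5*1 + (1 + 4)/Z = -5 + 5/Z)
J = -5
(-20*k(5))*J = -20*(-5 + 5/5)*(-5) = -20*(-5 + 5*(⅕))*(-5) = -20*(-5 + 1)*(-5) = -20*(-4)*(-5) = 80*(-5) = -400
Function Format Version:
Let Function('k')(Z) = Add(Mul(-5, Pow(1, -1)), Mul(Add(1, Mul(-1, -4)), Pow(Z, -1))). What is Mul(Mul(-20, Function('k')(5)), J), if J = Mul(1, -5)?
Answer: -400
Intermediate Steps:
Function('k')(Z) = Add(-5, Mul(5, Pow(Z, -1))) (Function('k')(Z) = Add(Mul(-5, 1), Mul(Add(1, 4), Pow(Z, -1))) = Add(-5, Mul(5, Pow(Z, -1))))
J = -5
Mul(Mul(-20, Function('k')(5)), J) = Mul(Mul(-20, Add(-5, Mul(5, Pow(5, -1)))), -5) = Mul(Mul(-20, Add(-5, Mul(5, Rational(1, 5)))), -5) = Mul(Mul(-20, Add(-5, 1)), -5) = Mul(Mul(-20, -4), -5) = Mul(80, -5) = -400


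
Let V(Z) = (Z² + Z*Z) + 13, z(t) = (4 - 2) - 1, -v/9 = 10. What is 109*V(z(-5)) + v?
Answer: 1545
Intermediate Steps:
v = -90 (v = -9*10 = -90)
z(t) = 1 (z(t) = 2 - 1 = 1)
V(Z) = 13 + 2*Z² (V(Z) = (Z² + Z²) + 13 = 2*Z² + 13 = 13 + 2*Z²)
109*V(z(-5)) + v = 109*(13 + 2*1²) - 90 = 109*(13 + 2*1) - 90 = 109*(13 + 2) - 90 = 109*15 - 90 = 1635 - 90 = 1545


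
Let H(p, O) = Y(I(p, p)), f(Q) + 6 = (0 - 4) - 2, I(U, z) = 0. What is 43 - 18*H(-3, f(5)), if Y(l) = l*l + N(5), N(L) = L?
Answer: -47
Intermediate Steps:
f(Q) = -12 (f(Q) = -6 + ((0 - 4) - 2) = -6 + (-4 - 2) = -6 - 6 = -12)
Y(l) = 5 + l² (Y(l) = l*l + 5 = l² + 5 = 5 + l²)
H(p, O) = 5 (H(p, O) = 5 + 0² = 5 + 0 = 5)
43 - 18*H(-3, f(5)) = 43 - 18*5 = 43 - 90 = -47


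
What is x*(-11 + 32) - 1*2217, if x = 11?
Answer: -1986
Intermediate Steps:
x*(-11 + 32) - 1*2217 = 11*(-11 + 32) - 1*2217 = 11*21 - 2217 = 231 - 2217 = -1986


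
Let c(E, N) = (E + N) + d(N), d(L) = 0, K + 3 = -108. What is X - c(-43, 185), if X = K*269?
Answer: -30001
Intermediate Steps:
K = -111 (K = -3 - 108 = -111)
c(E, N) = E + N (c(E, N) = (E + N) + 0 = E + N)
X = -29859 (X = -111*269 = -29859)
X - c(-43, 185) = -29859 - (-43 + 185) = -29859 - 1*142 = -29859 - 142 = -30001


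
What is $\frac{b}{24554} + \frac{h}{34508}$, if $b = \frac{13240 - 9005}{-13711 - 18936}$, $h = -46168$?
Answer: $- \frac{9252270378741}{6915527756626} \approx -1.3379$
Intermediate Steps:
$b = - \frac{4235}{32647}$ ($b = \frac{4235}{-32647} = 4235 \left(- \frac{1}{32647}\right) = - \frac{4235}{32647} \approx -0.12972$)
$\frac{b}{24554} + \frac{h}{34508} = - \frac{4235}{32647 \cdot 24554} - \frac{46168}{34508} = \left(- \frac{4235}{32647}\right) \frac{1}{24554} - \frac{11542}{8627} = - \frac{4235}{801614438} - \frac{11542}{8627} = - \frac{9252270378741}{6915527756626}$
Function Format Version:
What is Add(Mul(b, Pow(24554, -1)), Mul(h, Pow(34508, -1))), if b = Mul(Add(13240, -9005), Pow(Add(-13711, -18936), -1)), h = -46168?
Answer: Rational(-9252270378741, 6915527756626) ≈ -1.3379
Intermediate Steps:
b = Rational(-4235, 32647) (b = Mul(4235, Pow(-32647, -1)) = Mul(4235, Rational(-1, 32647)) = Rational(-4235, 32647) ≈ -0.12972)
Add(Mul(b, Pow(24554, -1)), Mul(h, Pow(34508, -1))) = Add(Mul(Rational(-4235, 32647), Pow(24554, -1)), Mul(-46168, Pow(34508, -1))) = Add(Mul(Rational(-4235, 32647), Rational(1, 24554)), Mul(-46168, Rational(1, 34508))) = Add(Rational(-4235, 801614438), Rational(-11542, 8627)) = Rational(-9252270378741, 6915527756626)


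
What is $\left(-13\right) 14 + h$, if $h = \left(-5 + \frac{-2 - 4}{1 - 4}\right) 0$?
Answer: $-182$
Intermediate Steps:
$h = 0$ ($h = \left(-5 - \frac{6}{-3}\right) 0 = \left(-5 - -2\right) 0 = \left(-5 + 2\right) 0 = \left(-3\right) 0 = 0$)
$\left(-13\right) 14 + h = \left(-13\right) 14 + 0 = -182 + 0 = -182$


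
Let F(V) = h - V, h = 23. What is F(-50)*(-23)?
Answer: -1679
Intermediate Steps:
F(V) = 23 - V
F(-50)*(-23) = (23 - 1*(-50))*(-23) = (23 + 50)*(-23) = 73*(-23) = -1679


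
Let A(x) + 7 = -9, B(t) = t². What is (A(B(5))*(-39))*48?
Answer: 29952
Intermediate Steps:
A(x) = -16 (A(x) = -7 - 9 = -16)
(A(B(5))*(-39))*48 = -16*(-39)*48 = 624*48 = 29952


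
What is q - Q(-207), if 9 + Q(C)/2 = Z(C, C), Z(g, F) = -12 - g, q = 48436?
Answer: 48064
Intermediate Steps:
Q(C) = -42 - 2*C (Q(C) = -18 + 2*(-12 - C) = -18 + (-24 - 2*C) = -42 - 2*C)
q - Q(-207) = 48436 - (-42 - 2*(-207)) = 48436 - (-42 + 414) = 48436 - 1*372 = 48436 - 372 = 48064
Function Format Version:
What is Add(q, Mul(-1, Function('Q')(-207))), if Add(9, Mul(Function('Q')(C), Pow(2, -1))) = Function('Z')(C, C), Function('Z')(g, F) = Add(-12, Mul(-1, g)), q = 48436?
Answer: 48064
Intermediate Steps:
Function('Q')(C) = Add(-42, Mul(-2, C)) (Function('Q')(C) = Add(-18, Mul(2, Add(-12, Mul(-1, C)))) = Add(-18, Add(-24, Mul(-2, C))) = Add(-42, Mul(-2, C)))
Add(q, Mul(-1, Function('Q')(-207))) = Add(48436, Mul(-1, Add(-42, Mul(-2, -207)))) = Add(48436, Mul(-1, Add(-42, 414))) = Add(48436, Mul(-1, 372)) = Add(48436, -372) = 48064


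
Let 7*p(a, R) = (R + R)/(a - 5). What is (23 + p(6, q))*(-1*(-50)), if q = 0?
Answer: 1150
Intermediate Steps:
p(a, R) = 2*R/(7*(-5 + a)) (p(a, R) = ((R + R)/(a - 5))/7 = ((2*R)/(-5 + a))/7 = (2*R/(-5 + a))/7 = 2*R/(7*(-5 + a)))
(23 + p(6, q))*(-1*(-50)) = (23 + (2/7)*0/(-5 + 6))*(-1*(-50)) = (23 + (2/7)*0/1)*50 = (23 + (2/7)*0*1)*50 = (23 + 0)*50 = 23*50 = 1150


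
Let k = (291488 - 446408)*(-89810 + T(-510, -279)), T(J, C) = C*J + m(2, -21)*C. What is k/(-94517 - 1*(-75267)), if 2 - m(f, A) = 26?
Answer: 916754592/1925 ≈ 4.7624e+5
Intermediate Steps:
m(f, A) = -24 (m(f, A) = 2 - 1*26 = 2 - 26 = -24)
T(J, C) = -24*C + C*J (T(J, C) = C*J - 24*C = -24*C + C*J)
k = -9167545920 (k = (291488 - 446408)*(-89810 - 279*(-24 - 510)) = -154920*(-89810 - 279*(-534)) = -154920*(-89810 + 148986) = -154920*59176 = -9167545920)
k/(-94517 - 1*(-75267)) = -9167545920/(-94517 - 1*(-75267)) = -9167545920/(-94517 + 75267) = -9167545920/(-19250) = -9167545920*(-1/19250) = 916754592/1925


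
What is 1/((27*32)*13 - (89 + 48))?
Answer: 1/11095 ≈ 9.0131e-5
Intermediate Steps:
1/((27*32)*13 - (89 + 48)) = 1/(864*13 - 1*137) = 1/(11232 - 137) = 1/11095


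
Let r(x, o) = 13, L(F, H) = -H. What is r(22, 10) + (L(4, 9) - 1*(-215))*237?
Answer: 48835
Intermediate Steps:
r(22, 10) + (L(4, 9) - 1*(-215))*237 = 13 + (-1*9 - 1*(-215))*237 = 13 + (-9 + 215)*237 = 13 + 206*237 = 13 + 48822 = 48835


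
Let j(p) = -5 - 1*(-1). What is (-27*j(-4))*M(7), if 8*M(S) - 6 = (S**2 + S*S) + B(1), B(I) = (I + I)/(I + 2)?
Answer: 1413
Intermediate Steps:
B(I) = 2*I/(2 + I) (B(I) = (2*I)/(2 + I) = 2*I/(2 + I))
M(S) = 5/6 + S**2/4 (M(S) = 3/4 + ((S**2 + S*S) + 2*1/(2 + 1))/8 = 3/4 + ((S**2 + S**2) + 2*1/3)/8 = 3/4 + (2*S**2 + 2*1*(1/3))/8 = 3/4 + (2*S**2 + 2/3)/8 = 3/4 + (2/3 + 2*S**2)/8 = 3/4 + (1/12 + S**2/4) = 5/6 + S**2/4)
j(p) = -4 (j(p) = -5 + 1 = -4)
(-27*j(-4))*M(7) = (-27*(-4))*(5/6 + (1/4)*7**2) = 108*(5/6 + (1/4)*49) = 108*(5/6 + 49/4) = 108*(157/12) = 1413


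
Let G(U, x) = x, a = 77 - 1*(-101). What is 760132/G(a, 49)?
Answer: 760132/49 ≈ 15513.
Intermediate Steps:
a = 178 (a = 77 + 101 = 178)
760132/G(a, 49) = 760132/49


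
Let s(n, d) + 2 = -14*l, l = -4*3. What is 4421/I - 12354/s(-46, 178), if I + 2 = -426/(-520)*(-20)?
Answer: -6246562/19837 ≈ -314.89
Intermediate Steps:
l = -12
s(n, d) = 166 (s(n, d) = -2 - 14*(-12) = -2 + 168 = 166)
I = -239/13 (I = -2 - 426/(-520)*(-20) = -2 - 426*(-1/520)*(-20) = -2 + (213/260)*(-20) = -2 - 213/13 = -239/13 ≈ -18.385)
4421/I - 12354/s(-46, 178) = 4421/(-239/13) - 12354/166 = 4421*(-13/239) - 12354*1/166 = -57473/239 - 6177/83 = -6246562/19837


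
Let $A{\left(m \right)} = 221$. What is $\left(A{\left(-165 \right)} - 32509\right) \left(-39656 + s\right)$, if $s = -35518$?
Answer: $2427218112$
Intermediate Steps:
$\left(A{\left(-165 \right)} - 32509\right) \left(-39656 + s\right) = \left(221 - 32509\right) \left(-39656 - 35518\right) = \left(-32288\right) \left(-75174\right) = 2427218112$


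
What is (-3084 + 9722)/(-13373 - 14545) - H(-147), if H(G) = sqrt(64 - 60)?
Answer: -31237/13959 ≈ -2.2378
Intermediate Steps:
H(G) = 2 (H(G) = sqrt(4) = 2)
(-3084 + 9722)/(-13373 - 14545) - H(-147) = (-3084 + 9722)/(-13373 - 14545) - 1*2 = 6638/(-27918) - 2 = 6638*(-1/27918) - 2 = -3319/13959 - 2 = -31237/13959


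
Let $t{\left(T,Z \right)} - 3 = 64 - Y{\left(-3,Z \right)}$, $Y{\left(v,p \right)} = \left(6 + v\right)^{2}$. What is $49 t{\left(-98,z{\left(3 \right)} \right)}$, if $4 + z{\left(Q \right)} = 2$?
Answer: $2842$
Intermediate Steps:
$z{\left(Q \right)} = -2$ ($z{\left(Q \right)} = -4 + 2 = -2$)
$t{\left(T,Z \right)} = 58$ ($t{\left(T,Z \right)} = 3 + \left(64 - \left(6 - 3\right)^{2}\right) = 3 + \left(64 - 3^{2}\right) = 3 + \left(64 - 9\right) = 3 + 55 = 58$)
$49 t{\left(-98,z{\left(3 \right)} \right)} = 49 \cdot 58 = 2842$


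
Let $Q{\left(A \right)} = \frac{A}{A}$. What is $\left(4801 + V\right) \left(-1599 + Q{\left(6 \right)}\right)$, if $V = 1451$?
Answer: $-9990696$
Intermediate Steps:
$Q{\left(A \right)} = 1$
$\left(4801 + V\right) \left(-1599 + Q{\left(6 \right)}\right) = \left(4801 + 1451\right) \left(-1599 + 1\right) = 6252 \left(-1598\right) = -9990696$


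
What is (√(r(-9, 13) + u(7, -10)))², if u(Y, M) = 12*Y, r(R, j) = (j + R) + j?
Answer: 101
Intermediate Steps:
r(R, j) = R + 2*j (r(R, j) = (R + j) + j = R + 2*j)
(√(r(-9, 13) + u(7, -10)))² = (√((-9 + 2*13) + 12*7))² = (√((-9 + 26) + 84))² = (√(17 + 84))² = (√101)² = 101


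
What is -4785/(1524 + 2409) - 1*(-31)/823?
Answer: -1272044/1078953 ≈ -1.1790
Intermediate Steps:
-4785/(1524 + 2409) - 1*(-31)/823 = -4785/3933 + 31*(1/823) = -4785*1/3933 + 31/823 = -1595/1311 + 31/823 = -1272044/1078953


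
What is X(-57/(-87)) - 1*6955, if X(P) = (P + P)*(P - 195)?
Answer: -6063323/841 ≈ -7209.7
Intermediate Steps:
X(P) = 2*P*(-195 + P) (X(P) = (2*P)*(-195 + P) = 2*P*(-195 + P))
X(-57/(-87)) - 1*6955 = 2*(-57/(-87))*(-195 - 57/(-87)) - 1*6955 = 2*(-57*(-1/87))*(-195 - 57*(-1/87)) - 6955 = 2*(19/29)*(-195 + 19/29) - 6955 = 2*(19/29)*(-5636/29) - 6955 = -214168/841 - 6955 = -6063323/841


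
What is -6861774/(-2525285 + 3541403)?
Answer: -1143629/169353 ≈ -6.7529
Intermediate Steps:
-6861774/(-2525285 + 3541403) = -6861774/1016118 = -6861774*1/1016118 = -1143629/169353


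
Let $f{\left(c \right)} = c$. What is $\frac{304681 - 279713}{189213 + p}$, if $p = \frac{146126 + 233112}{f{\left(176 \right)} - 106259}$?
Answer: $\frac{2648680344}{20071903441} \approx 0.13196$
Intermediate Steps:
$p = - \frac{379238}{106083}$ ($p = \frac{146126 + 233112}{176 - 106259} = \frac{379238}{-106083} = 379238 \left(- \frac{1}{106083}\right) = - \frac{379238}{106083} \approx -3.5749$)
$\frac{304681 - 279713}{189213 + p} = \frac{304681 - 279713}{189213 - \frac{379238}{106083}} = \frac{24968}{\frac{20071903441}{106083}} = 24968 \cdot \frac{106083}{20071903441} = \frac{2648680344}{20071903441}$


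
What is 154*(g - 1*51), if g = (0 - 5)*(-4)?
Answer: -4774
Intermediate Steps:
g = 20 (g = -5*(-4) = 20)
154*(g - 1*51) = 154*(20 - 1*51) = 154*(20 - 51) = 154*(-31) = -4774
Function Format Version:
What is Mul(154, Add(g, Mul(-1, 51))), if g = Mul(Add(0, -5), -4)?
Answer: -4774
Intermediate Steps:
g = 20 (g = Mul(-5, -4) = 20)
Mul(154, Add(g, Mul(-1, 51))) = Mul(154, Add(20, Mul(-1, 51))) = Mul(154, Add(20, -51)) = Mul(154, -31) = -4774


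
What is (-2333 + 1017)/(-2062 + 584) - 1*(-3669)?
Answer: 2712049/739 ≈ 3669.9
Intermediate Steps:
(-2333 + 1017)/(-2062 + 584) - 1*(-3669) = -1316/(-1478) + 3669 = -1316*(-1/1478) + 3669 = 658/739 + 3669 = 2712049/739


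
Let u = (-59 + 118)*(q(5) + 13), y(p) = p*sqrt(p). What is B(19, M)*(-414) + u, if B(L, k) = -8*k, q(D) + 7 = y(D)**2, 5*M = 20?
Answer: 20977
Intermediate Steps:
M = 4 (M = (1/5)*20 = 4)
y(p) = p**(3/2)
q(D) = -7 + D**3 (q(D) = -7 + (D**(3/2))**2 = -7 + D**3)
u = 7729 (u = (-59 + 118)*((-7 + 5**3) + 13) = 59*((-7 + 125) + 13) = 59*(118 + 13) = 59*131 = 7729)
B(19, M)*(-414) + u = -8*4*(-414) + 7729 = -32*(-414) + 7729 = 13248 + 7729 = 20977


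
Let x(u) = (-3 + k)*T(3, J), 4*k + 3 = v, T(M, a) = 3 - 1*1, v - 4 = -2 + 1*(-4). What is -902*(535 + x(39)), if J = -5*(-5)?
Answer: -474903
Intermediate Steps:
J = 25
v = -2 (v = 4 + (-2 + 1*(-4)) = 4 + (-2 - 4) = 4 - 6 = -2)
T(M, a) = 2 (T(M, a) = 3 - 1 = 2)
k = -5/4 (k = -¾ + (¼)*(-2) = -¾ - ½ = -5/4 ≈ -1.2500)
x(u) = -17/2 (x(u) = (-3 - 5/4)*2 = -17/4*2 = -17/2)
-902*(535 + x(39)) = -902*(535 - 17/2) = -902*1053/2 = -474903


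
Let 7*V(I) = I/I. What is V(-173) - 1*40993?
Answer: -286950/7 ≈ -40993.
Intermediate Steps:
V(I) = ⅐ (V(I) = (I/I)/7 = (⅐)*1 = ⅐)
V(-173) - 1*40993 = ⅐ - 1*40993 = ⅐ - 40993 = -286950/7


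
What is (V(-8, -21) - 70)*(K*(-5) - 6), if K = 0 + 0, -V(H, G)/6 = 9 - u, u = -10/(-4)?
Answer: 654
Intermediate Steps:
u = 5/2 (u = -10*(-1/4) = 5/2 ≈ 2.5000)
V(H, G) = -39 (V(H, G) = -6*(9 - 1*5/2) = -6*(9 - 5/2) = -6*13/2 = -39)
K = 0
(V(-8, -21) - 70)*(K*(-5) - 6) = (-39 - 70)*(0*(-5) - 6) = -109*(0 - 6) = -109*(-6) = 654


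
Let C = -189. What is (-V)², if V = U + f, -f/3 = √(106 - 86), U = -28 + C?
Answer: 47269 + 2604*√5 ≈ 53092.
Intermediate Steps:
U = -217 (U = -28 - 189 = -217)
f = -6*√5 (f = -3*√(106 - 86) = -6*√5 ≈ -13.416)
V = -217 - 6*√5 ≈ -230.42
(-V)² = (-(-217 - 6*√5))² = (217 + 6*√5)²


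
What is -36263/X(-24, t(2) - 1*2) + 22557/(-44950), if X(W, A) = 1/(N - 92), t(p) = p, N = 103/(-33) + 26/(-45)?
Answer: 15443150778127/4450050 ≈ 3.4703e+6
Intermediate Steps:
N = -1831/495 (N = 103*(-1/33) + 26*(-1/45) = -103/33 - 26/45 = -1831/495 ≈ -3.6990)
X(W, A) = -495/47371 (X(W, A) = 1/(-1831/495 - 92) = 1/(-47371/495) = -495/47371)
-36263/X(-24, t(2) - 1*2) + 22557/(-44950) = -36263/(-495/47371) + 22557/(-44950) = -36263*(-47371/495) + 22557*(-1/44950) = 1717814573/495 - 22557/44950 = 15443150778127/4450050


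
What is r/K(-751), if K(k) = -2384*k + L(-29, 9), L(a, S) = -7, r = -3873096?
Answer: -3873096/1790377 ≈ -2.1633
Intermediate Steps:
K(k) = -7 - 2384*k (K(k) = -2384*k - 7 = -7 - 2384*k)
r/K(-751) = -3873096/(-7 - 2384*(-751)) = -3873096/(-7 + 1790384) = -3873096/1790377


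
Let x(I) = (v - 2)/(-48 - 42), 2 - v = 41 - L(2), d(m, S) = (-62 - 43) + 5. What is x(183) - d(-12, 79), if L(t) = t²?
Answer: 9037/90 ≈ 100.41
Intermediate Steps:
d(m, S) = -100 (d(m, S) = -105 + 5 = -100)
v = -35 (v = 2 - (41 - 1*2²) = 2 - (41 - 1*4) = 2 - (41 - 4) = 2 - 1*37 = 2 - 37 = -35)
x(I) = 37/90 (x(I) = (-35 - 2)/(-48 - 42) = -37/(-90) = -37*(-1/90) = 37/90)
x(183) - d(-12, 79) = 37/90 - 1*(-100) = 37/90 + 100 = 9037/90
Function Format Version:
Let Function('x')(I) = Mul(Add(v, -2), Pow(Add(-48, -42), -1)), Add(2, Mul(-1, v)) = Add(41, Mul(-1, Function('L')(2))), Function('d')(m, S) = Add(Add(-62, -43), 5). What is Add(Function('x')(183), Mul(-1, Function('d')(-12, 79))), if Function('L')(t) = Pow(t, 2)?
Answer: Rational(9037, 90) ≈ 100.41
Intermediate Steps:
Function('d')(m, S) = -100 (Function('d')(m, S) = Add(-105, 5) = -100)
v = -35 (v = Add(2, Mul(-1, Add(41, Mul(-1, Pow(2, 2))))) = Add(2, Mul(-1, Add(41, Mul(-1, 4)))) = Add(2, Mul(-1, Add(41, -4))) = Add(2, Mul(-1, 37)) = Add(2, -37) = -35)
Function('x')(I) = Rational(37, 90) (Function('x')(I) = Mul(Add(-35, -2), Pow(Add(-48, -42), -1)) = Mul(-37, Pow(-90, -1)) = Mul(-37, Rational(-1, 90)) = Rational(37, 90))
Add(Function('x')(183), Mul(-1, Function('d')(-12, 79))) = Add(Rational(37, 90), Mul(-1, -100)) = Add(Rational(37, 90), 100) = Rational(9037, 90)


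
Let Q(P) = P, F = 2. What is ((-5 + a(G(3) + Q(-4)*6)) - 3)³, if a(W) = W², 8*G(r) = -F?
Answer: 799437135041/4096 ≈ 1.9518e+8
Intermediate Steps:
G(r) = -¼ (G(r) = (-1*2)/8 = (⅛)*(-2) = -¼)
((-5 + a(G(3) + Q(-4)*6)) - 3)³ = ((-5 + (-¼ - 4*6)²) - 3)³ = ((-5 + (-¼ - 24)²) - 3)³ = ((-5 + (-97/4)²) - 3)³ = ((-5 + 9409/16) - 3)³ = (9329/16 - 3)³ = (9281/16)³ = 799437135041/4096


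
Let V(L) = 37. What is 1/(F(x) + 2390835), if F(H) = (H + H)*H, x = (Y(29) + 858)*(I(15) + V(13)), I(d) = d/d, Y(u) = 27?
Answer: 1/2264344635 ≈ 4.4163e-10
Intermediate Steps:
I(d) = 1
x = 33630 (x = (27 + 858)*(1 + 37) = 885*38 = 33630)
F(H) = 2*H² (F(H) = (2*H)*H = 2*H²)
1/(F(x) + 2390835) = 1/(2*33630² + 2390835) = 1/(2*1130976900 + 2390835) = 1/(2261953800 + 2390835) = 1/2264344635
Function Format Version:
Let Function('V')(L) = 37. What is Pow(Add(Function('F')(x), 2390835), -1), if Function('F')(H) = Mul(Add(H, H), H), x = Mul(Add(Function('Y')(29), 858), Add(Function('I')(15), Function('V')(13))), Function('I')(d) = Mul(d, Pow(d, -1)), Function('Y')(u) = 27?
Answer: Rational(1, 2264344635) ≈ 4.4163e-10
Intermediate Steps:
Function('I')(d) = 1
x = 33630 (x = Mul(Add(27, 858), Add(1, 37)) = Mul(885, 38) = 33630)
Function('F')(H) = Mul(2, Pow(H, 2)) (Function('F')(H) = Mul(Mul(2, H), H) = Mul(2, Pow(H, 2)))
Pow(Add(Function('F')(x), 2390835), -1) = Pow(Add(Mul(2, Pow(33630, 2)), 2390835), -1) = Pow(Add(Mul(2, 1130976900), 2390835), -1) = Pow(Add(2261953800, 2390835), -1) = Pow(2264344635, -1) = Rational(1, 2264344635)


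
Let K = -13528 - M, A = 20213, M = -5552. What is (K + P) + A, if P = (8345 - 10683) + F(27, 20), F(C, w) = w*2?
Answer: 9939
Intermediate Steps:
K = -7976 (K = -13528 - 1*(-5552) = -13528 + 5552 = -7976)
F(C, w) = 2*w
P = -2298 (P = (8345 - 10683) + 2*20 = -2338 + 40 = -2298)
(K + P) + A = (-7976 - 2298) + 20213 = -10274 + 20213 = 9939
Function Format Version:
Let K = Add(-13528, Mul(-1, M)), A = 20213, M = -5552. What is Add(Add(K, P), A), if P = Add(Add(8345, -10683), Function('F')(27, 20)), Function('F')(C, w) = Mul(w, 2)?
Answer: 9939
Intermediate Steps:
K = -7976 (K = Add(-13528, Mul(-1, -5552)) = Add(-13528, 5552) = -7976)
Function('F')(C, w) = Mul(2, w)
P = -2298 (P = Add(Add(8345, -10683), Mul(2, 20)) = Add(-2338, 40) = -2298)
Add(Add(K, P), A) = Add(Add(-7976, -2298), 20213) = Add(-10274, 20213) = 9939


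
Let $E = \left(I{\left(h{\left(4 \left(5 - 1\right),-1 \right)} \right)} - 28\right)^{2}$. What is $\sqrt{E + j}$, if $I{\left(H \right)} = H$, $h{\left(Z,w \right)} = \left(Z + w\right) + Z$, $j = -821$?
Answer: $2 i \sqrt{203} \approx 28.496 i$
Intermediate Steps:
$h{\left(Z,w \right)} = w + 2 Z$
$E = 9$ ($E = \left(\left(-1 + 2 \cdot 4 \left(5 - 1\right)\right) - 28\right)^{2} = \left(\left(-1 + 2 \cdot 4 \cdot 4\right) - 28\right)^{2} = \left(\left(-1 + 2 \cdot 16\right) - 28\right)^{2} = \left(\left(-1 + 32\right) - 28\right)^{2} = \left(31 - 28\right)^{2} = 3^{2} = 9$)
$\sqrt{E + j} = \sqrt{9 - 821} = \sqrt{-812} = 2 i \sqrt{203}$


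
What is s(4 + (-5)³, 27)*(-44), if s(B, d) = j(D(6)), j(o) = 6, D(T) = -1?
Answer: -264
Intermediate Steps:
s(B, d) = 6
s(4 + (-5)³, 27)*(-44) = 6*(-44) = -264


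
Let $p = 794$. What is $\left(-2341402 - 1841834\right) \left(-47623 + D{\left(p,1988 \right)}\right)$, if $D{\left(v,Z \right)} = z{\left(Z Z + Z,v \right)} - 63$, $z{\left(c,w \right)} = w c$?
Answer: $-13133407979142792$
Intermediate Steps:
$z{\left(c,w \right)} = c w$
$D{\left(v,Z \right)} = -63 + v \left(Z + Z^{2}\right)$ ($D{\left(v,Z \right)} = \left(Z Z + Z\right) v - 63 = \left(Z^{2} + Z\right) v - 63 = \left(Z + Z^{2}\right) v - 63 = v \left(Z + Z^{2}\right) - 63 = -63 + v \left(Z + Z^{2}\right)$)
$\left(-2341402 - 1841834\right) \left(-47623 + D{\left(p,1988 \right)}\right) = \left(-2341402 - 1841834\right) \left(-47623 - \left(63 - 1578472 \left(1 + 1988\right)\right)\right) = \left(-2341402 - 1841834\right) \left(-47623 - \left(63 - 3139580808\right)\right) = \left(-2341402 - 1841834\right) \left(-47623 + \left(-63 + 3139580808\right)\right) = - 4183236 \left(-47623 + 3139580745\right) = \left(-4183236\right) 3139533122 = -13133407979142792$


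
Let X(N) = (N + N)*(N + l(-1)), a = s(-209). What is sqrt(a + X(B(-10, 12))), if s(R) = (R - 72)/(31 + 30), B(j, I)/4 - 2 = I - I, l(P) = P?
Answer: sqrt(399611)/61 ≈ 10.363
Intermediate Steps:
B(j, I) = 8 (B(j, I) = 8 + 4*(I - I) = 8 + 4*0 = 8 + 0 = 8)
s(R) = -72/61 + R/61 (s(R) = (-72 + R)/61 = (-72 + R)*(1/61) = -72/61 + R/61)
a = -281/61 (a = -72/61 + (1/61)*(-209) = -72/61 - 209/61 = -281/61 ≈ -4.6066)
X(N) = 2*N*(-1 + N) (X(N) = (N + N)*(N - 1) = (2*N)*(-1 + N) = 2*N*(-1 + N))
sqrt(a + X(B(-10, 12))) = sqrt(-281/61 + 2*8*(-1 + 8)) = sqrt(-281/61 + 2*8*7) = sqrt(-281/61 + 112) = sqrt(6551/61) = sqrt(399611)/61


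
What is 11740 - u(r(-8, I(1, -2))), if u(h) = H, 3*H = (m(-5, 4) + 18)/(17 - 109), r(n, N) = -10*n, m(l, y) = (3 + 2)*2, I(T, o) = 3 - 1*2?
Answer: 810067/69 ≈ 11740.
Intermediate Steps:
I(T, o) = 1 (I(T, o) = 3 - 2 = 1)
m(l, y) = 10 (m(l, y) = 5*2 = 10)
H = -7/69 (H = ((10 + 18)/(17 - 109))/3 = (28/(-92))/3 = (28*(-1/92))/3 = (⅓)*(-7/23) = -7/69 ≈ -0.10145)
u(h) = -7/69
11740 - u(r(-8, I(1, -2))) = 11740 - 1*(-7/69) = 11740 + 7/69 = 810067/69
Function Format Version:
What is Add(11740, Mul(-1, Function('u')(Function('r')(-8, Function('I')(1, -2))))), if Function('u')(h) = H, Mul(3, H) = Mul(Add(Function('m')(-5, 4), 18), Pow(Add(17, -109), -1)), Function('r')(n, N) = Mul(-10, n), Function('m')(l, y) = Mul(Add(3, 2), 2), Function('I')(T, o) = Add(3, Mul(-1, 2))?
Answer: Rational(810067, 69) ≈ 11740.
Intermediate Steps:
Function('I')(T, o) = 1 (Function('I')(T, o) = Add(3, -2) = 1)
Function('m')(l, y) = 10 (Function('m')(l, y) = Mul(5, 2) = 10)
H = Rational(-7, 69) (H = Mul(Rational(1, 3), Mul(Add(10, 18), Pow(Add(17, -109), -1))) = Mul(Rational(1, 3), Mul(28, Pow(-92, -1))) = Mul(Rational(1, 3), Mul(28, Rational(-1, 92))) = Mul(Rational(1, 3), Rational(-7, 23)) = Rational(-7, 69) ≈ -0.10145)
Function('u')(h) = Rational(-7, 69)
Add(11740, Mul(-1, Function('u')(Function('r')(-8, Function('I')(1, -2))))) = Add(11740, Mul(-1, Rational(-7, 69))) = Add(11740, Rational(7, 69)) = Rational(810067, 69)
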